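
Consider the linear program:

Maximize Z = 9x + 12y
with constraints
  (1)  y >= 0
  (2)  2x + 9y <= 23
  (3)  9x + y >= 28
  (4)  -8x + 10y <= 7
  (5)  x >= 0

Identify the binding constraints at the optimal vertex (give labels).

Extreme points and Z = 9x + 12y:
  (23/2, 0) → Z = 207/2
  (28/9, 0) → Z = 28
  (229/79, 151/79) → Z = 3873/79

The maximum is at (23/2, 0). Substituting into each constraint, equality holds for (1) and (2); the remaining constraints have slack.

(1) and (2)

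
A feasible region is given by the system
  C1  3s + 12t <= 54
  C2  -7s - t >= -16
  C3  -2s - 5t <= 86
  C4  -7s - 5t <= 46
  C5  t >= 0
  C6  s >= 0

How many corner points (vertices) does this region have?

4

Intersecting each pair of boundary lines and keeping only the points that satisfy every inequality leaves:
  (46/27, 110/27)
  (0, 9/2)
  (16/7, 0)
  (0, 0)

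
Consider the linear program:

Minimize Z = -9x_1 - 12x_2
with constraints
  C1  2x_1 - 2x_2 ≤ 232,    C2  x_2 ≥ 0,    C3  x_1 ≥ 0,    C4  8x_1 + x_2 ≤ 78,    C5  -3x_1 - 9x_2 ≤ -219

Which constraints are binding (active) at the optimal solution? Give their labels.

C3 and C4

Corner points and Z = -9x_1 - 12x_2:
  (0, 78) → Z = -936
  (0, 73/3) → Z = -292
  (7, 22) → Z = -327

The minimum is at (0, 78). Substituting into each constraint, equality holds for C3 and C4; the remaining constraints have slack.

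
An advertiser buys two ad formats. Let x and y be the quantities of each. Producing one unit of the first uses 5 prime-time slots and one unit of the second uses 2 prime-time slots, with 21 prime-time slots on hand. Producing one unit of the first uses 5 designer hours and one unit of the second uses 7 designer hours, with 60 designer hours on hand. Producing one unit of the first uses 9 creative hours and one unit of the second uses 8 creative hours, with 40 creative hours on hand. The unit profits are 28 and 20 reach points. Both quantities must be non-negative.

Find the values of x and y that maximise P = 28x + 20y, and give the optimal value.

x = 4, y = 1/2, maximum P = 122

Corner points and P = 28x + 20y:
  (0, 0) → P = 0
  (0, 5) → P = 100
  (21/5, 0) → P = 588/5
  (4, 1/2) → P = 122

The optimum lies where 5x + 2y = 21 and 9x + 8y = 40.
Solving simultaneously gives x = 4, y = 1/2.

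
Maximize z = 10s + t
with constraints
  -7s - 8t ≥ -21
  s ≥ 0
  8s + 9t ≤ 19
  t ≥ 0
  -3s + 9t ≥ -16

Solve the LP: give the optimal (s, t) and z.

Vertices and z = 10s + t:
  (0, 19/9) → z = 19/9
  (0, 0) → z = 0
  (19/8, 0) → z = 95/4

The optimum lies where 8s + 9t = 19 and t = 0.
Solving simultaneously gives s = 19/8, t = 0.

s = 19/8, t = 0, maximum z = 95/4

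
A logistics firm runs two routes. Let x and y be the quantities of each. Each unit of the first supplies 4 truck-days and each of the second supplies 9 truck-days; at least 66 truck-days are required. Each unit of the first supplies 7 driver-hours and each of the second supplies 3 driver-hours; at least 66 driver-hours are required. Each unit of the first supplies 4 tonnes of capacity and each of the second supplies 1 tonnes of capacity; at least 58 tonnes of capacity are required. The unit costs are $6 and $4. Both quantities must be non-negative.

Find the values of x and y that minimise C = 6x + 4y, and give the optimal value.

The feasible region is unbounded (it extends along (0, 1), (1, 0)), but C strictly increases along every unbounded feasible direction, so there is no improving ray and the minimum is attained at a vertex.

x = 57/4, y = 1, minimum C = 179/2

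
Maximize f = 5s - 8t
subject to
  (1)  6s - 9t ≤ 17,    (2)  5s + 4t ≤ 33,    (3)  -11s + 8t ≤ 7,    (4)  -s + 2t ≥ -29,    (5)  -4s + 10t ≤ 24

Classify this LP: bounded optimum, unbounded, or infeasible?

Corner points and f = 5s - 8t:
  (365/69, 113/69) → f = 307/23
  (-199/51, -229/51) → f = 279/17
  (39/11, 42/11) → f = -141/11
  (61/39, 118/39) → f = -213/13
The feasible region has finitely many vertices and no improving ray; the maximum is 279/17 at (-199/51, -229/51).

bounded optimum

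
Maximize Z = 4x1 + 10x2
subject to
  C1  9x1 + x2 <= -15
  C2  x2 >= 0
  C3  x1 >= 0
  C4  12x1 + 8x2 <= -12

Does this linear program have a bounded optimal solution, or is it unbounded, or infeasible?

infeasible

The boundaries 9x1 + x2 = -15 and x2 = 0 meet at (-5/3, 0), but that point violates x1 ≥ 0. Every candidate vertex is excluded by some other constraint, so the feasible region is empty.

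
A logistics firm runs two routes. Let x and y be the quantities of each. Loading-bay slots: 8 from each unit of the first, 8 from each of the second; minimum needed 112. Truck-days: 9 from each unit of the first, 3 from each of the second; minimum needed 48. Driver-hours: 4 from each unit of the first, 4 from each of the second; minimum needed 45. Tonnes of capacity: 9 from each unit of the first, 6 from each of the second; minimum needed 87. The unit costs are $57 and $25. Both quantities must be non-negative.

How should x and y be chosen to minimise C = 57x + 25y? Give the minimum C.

The feasible region is unbounded (it extends along (0, 1), (1, 0)), but C strictly increases along every unbounded feasible direction, so there is no improving ray and the minimum is attained at a vertex.

The binding constraints are 8x + 8y = 112 and 9x + 3y = 48.
Solving simultaneously gives x = 1, y = 13.

x = 1, y = 13, minimum C = 382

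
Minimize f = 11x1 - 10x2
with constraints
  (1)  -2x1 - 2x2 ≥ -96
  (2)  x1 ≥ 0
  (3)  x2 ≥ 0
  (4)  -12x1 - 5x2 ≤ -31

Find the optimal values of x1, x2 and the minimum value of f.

x1 = 0, x2 = 48, minimum f = -480

At the optimal vertex, -2x1 - 2x2 = -96 and x1 = 0.
Solving simultaneously gives x1 = 0, x2 = 48.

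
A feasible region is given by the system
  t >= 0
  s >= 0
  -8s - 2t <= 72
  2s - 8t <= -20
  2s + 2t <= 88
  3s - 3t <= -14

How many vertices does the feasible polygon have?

3

Intersecting each pair of boundary lines and keeping only the points that satisfy every inequality leaves:
  (0, 44)
  (0, 14/3)
  (59/3, 73/3)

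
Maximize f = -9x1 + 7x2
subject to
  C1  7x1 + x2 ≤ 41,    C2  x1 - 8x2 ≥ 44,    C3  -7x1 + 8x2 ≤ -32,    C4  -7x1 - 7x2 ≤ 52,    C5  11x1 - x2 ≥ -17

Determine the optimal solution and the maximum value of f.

x1 = -12/7, x2 = -40/7, maximum f = -172/7

Feasible corners and f = -9x1 + 7x2:
  (124/19, -89/19) → f = -1739/19
  (113/14, -31/2) → f = -1268/7
  (-12/7, -40/7) → f = -172/7

At the optimal vertex, x1 - 8x2 = 44 and -7x1 - 7x2 = 52.
Solving simultaneously gives x1 = -12/7, x2 = -40/7.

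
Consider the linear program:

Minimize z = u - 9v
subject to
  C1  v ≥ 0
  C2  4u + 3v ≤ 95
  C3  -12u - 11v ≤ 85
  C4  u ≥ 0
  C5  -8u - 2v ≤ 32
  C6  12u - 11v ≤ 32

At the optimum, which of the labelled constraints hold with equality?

Extreme points and z = u - 9v:
  (0, 0) → z = 0
  (8/3, 0) → z = 8/3
  (0, 95/3) → z = -285
  (1141/80, 253/20) → z = -7967/80

The minimum is at (0, 95/3). Substituting into each constraint, equality holds for C2 and C4; the remaining constraints have slack.

C2 and C4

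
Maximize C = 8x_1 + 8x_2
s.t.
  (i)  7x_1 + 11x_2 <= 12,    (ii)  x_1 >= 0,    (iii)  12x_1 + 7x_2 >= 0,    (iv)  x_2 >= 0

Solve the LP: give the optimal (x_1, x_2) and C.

x_1 = 12/7, x_2 = 0, maximum C = 96/7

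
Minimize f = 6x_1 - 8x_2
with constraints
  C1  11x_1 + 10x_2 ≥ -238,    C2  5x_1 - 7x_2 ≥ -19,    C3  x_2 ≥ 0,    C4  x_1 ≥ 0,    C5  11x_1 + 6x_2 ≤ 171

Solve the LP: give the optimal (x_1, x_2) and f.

x_1 = 0, x_2 = 19/7, minimum f = -152/7

Corner points and f = 6x_1 - 8x_2:
  (0, 19/7) → f = -152/7
  (1083/107, 1064/107) → f = -2014/107
  (0, 0) → f = 0
  (171/11, 0) → f = 1026/11

The optimum lies where 5x_1 - 7x_2 = -19 and x_1 = 0.
Solving simultaneously gives x_1 = 0, x_2 = 19/7.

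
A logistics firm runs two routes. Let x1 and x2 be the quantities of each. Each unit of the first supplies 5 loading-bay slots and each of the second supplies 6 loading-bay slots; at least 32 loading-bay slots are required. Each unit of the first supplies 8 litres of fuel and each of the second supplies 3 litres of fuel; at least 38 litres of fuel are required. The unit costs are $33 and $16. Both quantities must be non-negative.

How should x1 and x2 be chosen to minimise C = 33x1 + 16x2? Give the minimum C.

The feasible region is unbounded (it extends along (0, 1), (1, 0)), but C strictly increases along every unbounded feasible direction, so there is no improving ray and the minimum is attained at a vertex.

At the optimal vertex, 5x1 + 6x2 = 32 and 8x1 + 3x2 = 38.
Solving simultaneously gives x1 = 4, x2 = 2.

x1 = 4, x2 = 2, minimum C = 164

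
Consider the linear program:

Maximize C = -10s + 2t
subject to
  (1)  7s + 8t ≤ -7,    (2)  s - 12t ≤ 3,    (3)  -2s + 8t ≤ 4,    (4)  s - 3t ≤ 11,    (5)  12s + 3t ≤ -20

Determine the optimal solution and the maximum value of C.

Vertices and C = -10s + 2t:
  (-9/2, -5/8) → C = 175/4
  (-11/7, -8/21) → C = 314/21
  (-86/51, 4/51) → C = 868/51

At the optimal vertex, s - 12t = 3 and -2s + 8t = 4.
Solving simultaneously gives s = -9/2, t = -5/8.

s = -9/2, t = -5/8, maximum C = 175/4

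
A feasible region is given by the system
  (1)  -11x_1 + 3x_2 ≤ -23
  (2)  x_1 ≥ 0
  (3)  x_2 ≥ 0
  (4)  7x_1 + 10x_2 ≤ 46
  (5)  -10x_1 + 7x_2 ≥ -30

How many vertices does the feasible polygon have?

4

Pairwise boundary intersections that survive every other constraint:
  (23/11, 0)
  (368/131, 345/131)
  (3, 0)
  (622/149, 250/149)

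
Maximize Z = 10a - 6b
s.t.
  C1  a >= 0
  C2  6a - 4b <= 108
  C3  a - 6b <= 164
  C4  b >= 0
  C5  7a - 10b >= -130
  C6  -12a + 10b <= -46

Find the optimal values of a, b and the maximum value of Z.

a = 50, b = 48, maximum Z = 212

Vertices and Z = 10a - 6b:
  (18, 0) → Z = 180
  (50, 48) → Z = 212
  (23/6, 0) → Z = 115/3
  (176/5, 941/25) → Z = 3154/25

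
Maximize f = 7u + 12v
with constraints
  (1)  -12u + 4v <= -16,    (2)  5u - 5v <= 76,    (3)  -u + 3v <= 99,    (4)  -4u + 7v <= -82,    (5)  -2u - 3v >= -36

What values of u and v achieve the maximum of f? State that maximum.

u = 122/15, v = -106/15, maximum f = -418/15

Vertices and f = 7u + 12v:
  (-28/5, -104/5) → f = -1444/5
  (-54/17, -230/17) → f = -3138/17
  (122/15, -106/15) → f = -418/15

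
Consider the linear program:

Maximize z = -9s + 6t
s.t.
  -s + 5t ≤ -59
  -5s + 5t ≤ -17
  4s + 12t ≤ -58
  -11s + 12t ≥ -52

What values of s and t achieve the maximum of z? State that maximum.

s = -56/5, t = -73/5, maximum z = 66/5

Extreme points and z = -9s + 6t:
  (-21/2, -139/10) → z = 111/10
  (-448/43, -597/43) → z = 450/43
  (-56/5, -73/5) → z = 66/5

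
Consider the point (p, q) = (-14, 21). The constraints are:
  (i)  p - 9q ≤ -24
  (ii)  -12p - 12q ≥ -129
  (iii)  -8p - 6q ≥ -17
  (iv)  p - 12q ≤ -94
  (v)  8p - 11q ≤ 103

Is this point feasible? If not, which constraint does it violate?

feasible

(i): -203 ≤ -24 ✓
(ii): -84 ≥ -129 ✓
(iii): -14 ≥ -17 ✓
(iv): -266 ≤ -94 ✓
(v): -343 ≤ 103 ✓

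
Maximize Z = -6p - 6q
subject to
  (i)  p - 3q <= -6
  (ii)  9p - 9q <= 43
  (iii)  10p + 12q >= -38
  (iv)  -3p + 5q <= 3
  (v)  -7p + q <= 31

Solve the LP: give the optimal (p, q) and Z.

p = 21/4, q = 15/4, maximum Z = -54

Extreme points and Z = -6p - 6q:
  (61/6, 97/18) → Z = -280/3
  (21/4, 15/4) → Z = -54
  (121/9, 26/3) → Z = -398/3

The binding constraints are p - 3q = -6 and -3p + 5q = 3.
Solving simultaneously gives p = 21/4, q = 15/4.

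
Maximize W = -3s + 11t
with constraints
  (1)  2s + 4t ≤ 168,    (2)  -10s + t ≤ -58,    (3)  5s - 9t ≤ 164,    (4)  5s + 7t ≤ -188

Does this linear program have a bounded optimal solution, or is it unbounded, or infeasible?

infeasible

The boundaries 2s + 4t = 168 and -10s + t = -58 meet at (200/21, 782/21), but that point violates 5s + 7t ≤ -188. Every candidate vertex is excluded by some other constraint, so the feasible region is empty.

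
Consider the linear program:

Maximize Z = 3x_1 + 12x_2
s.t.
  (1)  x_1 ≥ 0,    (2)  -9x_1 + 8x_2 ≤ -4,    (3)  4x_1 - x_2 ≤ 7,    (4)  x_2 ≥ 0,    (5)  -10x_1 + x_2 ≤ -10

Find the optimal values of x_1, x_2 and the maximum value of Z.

x_1 = 52/23, x_2 = 47/23, maximum Z = 720/23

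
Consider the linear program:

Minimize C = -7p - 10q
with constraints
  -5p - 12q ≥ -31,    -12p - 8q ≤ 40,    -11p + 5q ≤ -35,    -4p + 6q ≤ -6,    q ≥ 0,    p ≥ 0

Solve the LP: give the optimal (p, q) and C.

Corner points and C = -7p - 10q:
  (575/157, 166/157) → C = -5685/157
  (31/5, 0) → C = -217/5
  (35/11, 0) → C = -245/11

At the optimal vertex, -5p - 12q = -31 and q = 0.
Solving simultaneously gives p = 31/5, q = 0.

p = 31/5, q = 0, minimum C = -217/5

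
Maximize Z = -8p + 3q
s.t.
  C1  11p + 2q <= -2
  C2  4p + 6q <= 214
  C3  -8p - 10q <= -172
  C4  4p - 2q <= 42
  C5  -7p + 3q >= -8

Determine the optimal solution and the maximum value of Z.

p = -277/2, q = 128, maximum Z = 1492

Corner points and Z = -8p + 3q:
  (-220/29, 1181/29) → Z = 5303/29
  (-182/47, 954/47) → Z = 4318/47
  (-277/2, 128) → Z = 1492

At the optimal vertex, 4p + 6q = 214 and -8p - 10q = -172.
Solving simultaneously gives p = -277/2, q = 128.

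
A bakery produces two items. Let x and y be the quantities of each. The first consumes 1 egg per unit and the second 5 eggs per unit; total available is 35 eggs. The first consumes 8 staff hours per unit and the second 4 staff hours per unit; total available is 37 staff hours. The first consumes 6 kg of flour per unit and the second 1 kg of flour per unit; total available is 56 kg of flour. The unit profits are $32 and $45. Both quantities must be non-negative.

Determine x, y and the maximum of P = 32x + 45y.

x = 5/4, y = 27/4, maximum P = 1375/4

Feasible corners and P = 32x + 45y:
  (0, 0) → P = 0
  (0, 7) → P = 315
  (37/8, 0) → P = 148
  (5/4, 27/4) → P = 1375/4

At the optimal vertex, x + 5y = 35 and 8x + 4y = 37.
Solving simultaneously gives x = 5/4, y = 27/4.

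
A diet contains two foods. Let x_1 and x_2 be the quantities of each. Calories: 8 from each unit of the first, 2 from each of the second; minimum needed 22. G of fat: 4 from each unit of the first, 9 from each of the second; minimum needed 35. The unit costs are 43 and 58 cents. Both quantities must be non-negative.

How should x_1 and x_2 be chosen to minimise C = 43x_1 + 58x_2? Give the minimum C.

Feasible corners and C = 43x_1 + 58x_2:
  (0, 11) → C = 638
  (35/4, 0) → C = 1505/4
  (2, 3) → C = 260
The feasible region is unbounded (it extends along (0, 1), (1, 0)), but C strictly increases along every unbounded feasible direction, so there is no improving ray and the minimum is attained at a vertex.

The optimum lies where 8x_1 + 2x_2 = 22 and 4x_1 + 9x_2 = 35.
Solving simultaneously gives x_1 = 2, x_2 = 3.

x_1 = 2, x_2 = 3, minimum C = 260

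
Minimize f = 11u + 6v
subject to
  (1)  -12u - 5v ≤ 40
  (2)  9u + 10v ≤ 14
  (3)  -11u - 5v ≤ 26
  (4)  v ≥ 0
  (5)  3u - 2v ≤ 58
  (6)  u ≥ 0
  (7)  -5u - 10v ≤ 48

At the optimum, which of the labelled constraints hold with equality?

(4) and (6)

Feasible corners and f = 11u + 6v:
  (14/9, 0) → f = 154/9
  (0, 7/5) → f = 42/5
  (0, 0) → f = 0

The minimum is at (0, 0). Substituting into each constraint, equality holds for (4) and (6); the remaining constraints have slack.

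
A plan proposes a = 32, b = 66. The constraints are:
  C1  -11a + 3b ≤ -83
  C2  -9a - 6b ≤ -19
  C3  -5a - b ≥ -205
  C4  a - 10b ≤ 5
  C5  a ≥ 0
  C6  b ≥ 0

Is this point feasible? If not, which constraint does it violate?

not feasible — violates C3

Constraint C3: -5a - b = -226, which is not ≥ -205. All other constraints are satisfied.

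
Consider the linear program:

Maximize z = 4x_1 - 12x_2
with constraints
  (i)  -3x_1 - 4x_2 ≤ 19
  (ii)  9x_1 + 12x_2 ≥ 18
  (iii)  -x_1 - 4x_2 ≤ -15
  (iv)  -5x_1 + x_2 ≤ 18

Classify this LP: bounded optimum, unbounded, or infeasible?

From the feasible point (-19/7, 31/7), moving in the direction (4, -1) keeps every constraint satisfied while z increases without bound.

unbounded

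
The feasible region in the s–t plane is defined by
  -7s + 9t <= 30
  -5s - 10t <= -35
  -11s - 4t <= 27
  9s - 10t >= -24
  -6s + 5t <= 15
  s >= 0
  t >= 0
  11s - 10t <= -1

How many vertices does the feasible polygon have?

Intersecting each pair of boundary lines and keeping only the points that satisfy every inequality leaves:
  (84/11, 102/11)
  (291/29, 323/29)
  (11/14, 87/28)
  (17/8, 39/16)

4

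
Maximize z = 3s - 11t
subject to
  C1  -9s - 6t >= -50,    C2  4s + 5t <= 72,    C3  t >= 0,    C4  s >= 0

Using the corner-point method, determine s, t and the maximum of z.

s = 50/9, t = 0, maximum z = 50/3

Vertices and z = 3s - 11t:
  (50/9, 0) → z = 50/3
  (0, 25/3) → z = -275/3
  (0, 0) → z = 0

The optimum lies where -9s - 6t = -50 and t = 0.
Solving simultaneously gives s = 50/9, t = 0.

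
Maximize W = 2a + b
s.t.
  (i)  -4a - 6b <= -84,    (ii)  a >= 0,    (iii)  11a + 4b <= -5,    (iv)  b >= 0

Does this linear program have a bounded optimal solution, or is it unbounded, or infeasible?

The boundaries -4a - 6b = -84 and a = 0 meet at (0, 14), but that point violates 11a + 4b ≤ -5. Every candidate vertex is excluded by some other constraint, so the feasible region is empty.

infeasible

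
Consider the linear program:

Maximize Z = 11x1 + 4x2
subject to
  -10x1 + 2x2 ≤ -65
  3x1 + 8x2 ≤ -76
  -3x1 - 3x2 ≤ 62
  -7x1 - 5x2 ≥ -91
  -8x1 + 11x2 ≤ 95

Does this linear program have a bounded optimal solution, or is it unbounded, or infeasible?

Corner points and Z = 11x1 + 4x2:
  (184/43, -955/86) → Z = 114/43
  (71/36, -815/36) → Z = -2479/36
  (1108/41, -805/41) → Z = 8968/41
  (583/6, -707/6) → Z = 1195/2
The feasible region has finitely many vertices and no improving ray; the maximum is 1195/2 at (583/6, -707/6).

bounded optimum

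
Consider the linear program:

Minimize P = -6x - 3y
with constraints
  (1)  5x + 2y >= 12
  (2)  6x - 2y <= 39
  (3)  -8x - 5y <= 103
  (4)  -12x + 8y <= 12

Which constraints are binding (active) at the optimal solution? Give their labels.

(2) and (4)

Feasible corners and P = -6x - 3y:
  (51/11, -123/22) → P = -243/22
  (9/8, 51/16) → P = -261/16
  (14, 45/2) → P = -303/2

The minimum is at (14, 45/2). Substituting into each constraint, equality holds for (2) and (4); the remaining constraints have slack.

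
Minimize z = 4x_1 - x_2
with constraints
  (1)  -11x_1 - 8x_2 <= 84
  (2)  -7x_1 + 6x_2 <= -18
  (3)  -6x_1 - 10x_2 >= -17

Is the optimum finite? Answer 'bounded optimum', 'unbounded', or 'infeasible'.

bounded optimum

Vertices and z = 4x_1 - x_2:
  (-180/61, -393/61) → z = -327/61
  (141/53, 11/106) → z = 1117/106
The feasible region has finitely many vertices and no improving ray; the minimum is -327/61 at (-180/61, -393/61).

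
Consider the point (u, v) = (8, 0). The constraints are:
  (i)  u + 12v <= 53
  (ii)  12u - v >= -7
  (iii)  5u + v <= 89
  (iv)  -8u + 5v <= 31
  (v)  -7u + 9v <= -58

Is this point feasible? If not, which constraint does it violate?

Constraint (v): -7u + 9v = -56, which is not ≤ -58. All other constraints are satisfied.

not feasible — violates (v)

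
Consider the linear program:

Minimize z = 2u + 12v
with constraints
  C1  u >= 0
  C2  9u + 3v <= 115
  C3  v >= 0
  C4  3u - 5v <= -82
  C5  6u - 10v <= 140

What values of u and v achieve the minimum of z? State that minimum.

Vertices and z = 2u + 12v:
  (0, 115/3) → z = 460
  (0, 82/5) → z = 984/5
  (329/54, 361/18) → z = 6827/27

At the optimal vertex, u = 0 and 3u - 5v = -82.
Solving simultaneously gives u = 0, v = 82/5.

u = 0, v = 82/5, minimum z = 984/5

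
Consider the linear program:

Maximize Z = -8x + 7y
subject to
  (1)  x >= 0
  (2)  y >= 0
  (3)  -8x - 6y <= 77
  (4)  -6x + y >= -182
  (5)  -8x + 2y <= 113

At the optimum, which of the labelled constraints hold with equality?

Extreme points and Z = -8x + 7y:
  (0, 0) → Z = 0
  (0, 113/2) → Z = 791/2
  (91/3, 0) → Z = -728/3
  (477/4, 1067/2) → Z = 5561/2

The maximum is at (477/4, 1067/2). Substituting into each constraint, equality holds for (4) and (5); the remaining constraints have slack.

(4) and (5)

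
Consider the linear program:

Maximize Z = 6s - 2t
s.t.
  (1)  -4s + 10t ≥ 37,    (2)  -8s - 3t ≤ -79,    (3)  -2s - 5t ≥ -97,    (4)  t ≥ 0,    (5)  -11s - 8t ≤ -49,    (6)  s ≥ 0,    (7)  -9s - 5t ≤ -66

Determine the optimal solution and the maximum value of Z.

s = 157/8, t = 231/20, maximum Z = 1893/20

Extreme points and Z = 6s - 2t:
  (679/92, 153/23) → Z = 1425/46
  (157/8, 231/20) → Z = 1893/20
  (52/17, 309/17) → Z = -18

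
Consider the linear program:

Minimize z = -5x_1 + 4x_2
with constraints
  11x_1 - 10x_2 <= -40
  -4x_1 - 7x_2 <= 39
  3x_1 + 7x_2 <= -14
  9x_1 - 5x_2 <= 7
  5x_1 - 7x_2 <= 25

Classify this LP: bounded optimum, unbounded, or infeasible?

Extreme points and z = -5x_1 + 4x_2:
  (-670/117, -269/117) → z = 758/39
  (-420/107, -34/107) → z = 1964/107
  (-25, 61/7) → z = 1119/7
The feasible region has finitely many vertices and no improving ray; the minimum is 1964/107 at (-420/107, -34/107).

bounded optimum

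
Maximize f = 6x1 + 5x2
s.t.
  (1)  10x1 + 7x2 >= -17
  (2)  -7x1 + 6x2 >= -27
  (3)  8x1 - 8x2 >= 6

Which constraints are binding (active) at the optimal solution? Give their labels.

(2) and (3)

Extreme points and f = 6x1 + 5x2:
  (87/109, -389/109) → f = -1423/109
  (-47/68, -49/34) → f = -193/17
  (45/2, 87/4) → f = 975/4

The maximum is at (45/2, 87/4). Substituting into each constraint, equality holds for (2) and (3); the remaining constraints have slack.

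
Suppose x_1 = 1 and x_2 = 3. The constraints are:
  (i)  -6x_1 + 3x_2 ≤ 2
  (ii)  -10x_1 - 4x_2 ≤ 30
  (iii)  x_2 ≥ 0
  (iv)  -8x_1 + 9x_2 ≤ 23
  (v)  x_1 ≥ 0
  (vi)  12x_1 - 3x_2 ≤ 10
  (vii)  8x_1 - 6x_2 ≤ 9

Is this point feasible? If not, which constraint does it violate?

not feasible — violates (i)

Constraint (i): -6x_1 + 3x_2 = 3, which is not ≤ 2. All other constraints are satisfied.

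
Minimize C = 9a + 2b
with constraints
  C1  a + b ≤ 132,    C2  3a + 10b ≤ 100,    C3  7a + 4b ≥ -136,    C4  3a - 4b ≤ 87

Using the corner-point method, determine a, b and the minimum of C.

a = -880/29, b = 554/29, minimum C = -6812/29

Feasible corners and C = 9a + 2b:
  (-880/29, 554/29) → C = -6812/29
  (635/21, 13/14) → C = 274
  (-49/10, -1017/40) → C = -1899/20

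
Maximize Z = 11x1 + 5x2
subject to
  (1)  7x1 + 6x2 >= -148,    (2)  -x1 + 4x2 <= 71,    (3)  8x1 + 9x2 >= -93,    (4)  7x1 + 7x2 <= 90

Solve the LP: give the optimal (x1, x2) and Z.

Corner points and Z = 11x1 + 5x2:
  (-1011/41, 475/41) → Z = -8746/41
  (-137/35, 587/35) → Z = 204/5
  (1461/7, -1371/7) → Z = 9216/7

The optimum lies where 8x1 + 9x2 = -93 and 7x1 + 7x2 = 90.
Solving simultaneously gives x1 = 1461/7, x2 = -1371/7.

x1 = 1461/7, x2 = -1371/7, maximum Z = 9216/7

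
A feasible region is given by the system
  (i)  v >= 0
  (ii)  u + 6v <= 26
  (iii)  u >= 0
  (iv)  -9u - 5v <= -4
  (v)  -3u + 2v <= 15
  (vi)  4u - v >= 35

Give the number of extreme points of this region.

Intersecting each pair of boundary lines and keeping only the points that satisfy every inequality leaves:
  (26, 0)
  (35/4, 0)
  (236/25, 69/25)

3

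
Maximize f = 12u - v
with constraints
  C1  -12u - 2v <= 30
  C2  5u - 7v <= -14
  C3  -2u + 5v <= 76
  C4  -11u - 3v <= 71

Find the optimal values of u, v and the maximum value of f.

Extreme points and f = 12u - v:
  (-119/47, 9/47) → f = -1437/47
  (-151/32, 213/16) → f = -1119/16
  (42, 32) → f = 472

At the optimal vertex, 5u - 7v = -14 and -2u + 5v = 76.
Solving simultaneously gives u = 42, v = 32.

u = 42, v = 32, maximum f = 472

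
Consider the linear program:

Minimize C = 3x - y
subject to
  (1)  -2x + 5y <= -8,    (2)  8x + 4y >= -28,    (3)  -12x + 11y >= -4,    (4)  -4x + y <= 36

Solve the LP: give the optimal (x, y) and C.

x = -9/4, y = -5/2, minimum C = -17/4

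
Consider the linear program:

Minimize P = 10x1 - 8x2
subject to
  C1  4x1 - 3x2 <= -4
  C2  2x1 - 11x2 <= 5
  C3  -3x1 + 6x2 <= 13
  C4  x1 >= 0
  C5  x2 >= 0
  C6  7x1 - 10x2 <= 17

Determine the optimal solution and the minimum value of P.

x1 = 0, x2 = 13/6, minimum P = -52/3

Feasible corners and P = 10x1 - 8x2:
  (1, 8/3) → P = -34/3
  (0, 4/3) → P = -32/3
  (0, 13/6) → P = -52/3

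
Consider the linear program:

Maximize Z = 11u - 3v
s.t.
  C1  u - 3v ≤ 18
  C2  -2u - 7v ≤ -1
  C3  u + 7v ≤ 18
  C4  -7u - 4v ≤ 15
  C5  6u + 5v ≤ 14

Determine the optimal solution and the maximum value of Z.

u = 93/32, v = -11/16, maximum Z = 1089/32

Extreme points and Z = 11u - 3v:
  (-109/41, 37/41) → Z = -1310/41
  (93/32, -11/16) → Z = 1089/32
  (-59/15, 47/15) → Z = -158/3
  (8/37, 94/37) → Z = -194/37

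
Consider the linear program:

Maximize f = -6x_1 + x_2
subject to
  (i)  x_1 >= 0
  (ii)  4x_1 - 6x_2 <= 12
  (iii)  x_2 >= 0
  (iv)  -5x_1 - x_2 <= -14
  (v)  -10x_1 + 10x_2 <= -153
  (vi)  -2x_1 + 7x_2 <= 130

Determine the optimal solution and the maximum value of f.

Vertices and f = -6x_1 + x_2:
  (399/10, 123/5) → f = -1074/5
  (54, 34) → f = -290
  (2371/50, 803/25) → f = -1262/5

x_1 = 399/10, x_2 = 123/5, maximum f = -1074/5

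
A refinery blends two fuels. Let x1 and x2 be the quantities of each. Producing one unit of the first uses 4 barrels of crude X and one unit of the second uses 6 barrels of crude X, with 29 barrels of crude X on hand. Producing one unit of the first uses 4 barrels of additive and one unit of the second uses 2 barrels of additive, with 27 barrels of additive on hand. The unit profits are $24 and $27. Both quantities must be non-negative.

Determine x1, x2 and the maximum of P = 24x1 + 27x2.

x1 = 13/2, x2 = 1/2, maximum P = 339/2

The optimum lies where 4x1 + 6x2 = 29 and 4x1 + 2x2 = 27.
Solving simultaneously gives x1 = 13/2, x2 = 1/2.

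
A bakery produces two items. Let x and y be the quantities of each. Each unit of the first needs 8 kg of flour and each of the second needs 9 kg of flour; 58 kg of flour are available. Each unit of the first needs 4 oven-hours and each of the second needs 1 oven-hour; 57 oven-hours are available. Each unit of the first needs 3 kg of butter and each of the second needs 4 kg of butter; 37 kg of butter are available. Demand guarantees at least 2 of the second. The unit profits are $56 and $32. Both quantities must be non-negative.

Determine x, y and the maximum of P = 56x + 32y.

x = 5, y = 2, maximum P = 344

Vertices and P = 56x + 32y:
  (0, 58/9) → P = 1856/9
  (0, 2) → P = 64
  (5, 2) → P = 344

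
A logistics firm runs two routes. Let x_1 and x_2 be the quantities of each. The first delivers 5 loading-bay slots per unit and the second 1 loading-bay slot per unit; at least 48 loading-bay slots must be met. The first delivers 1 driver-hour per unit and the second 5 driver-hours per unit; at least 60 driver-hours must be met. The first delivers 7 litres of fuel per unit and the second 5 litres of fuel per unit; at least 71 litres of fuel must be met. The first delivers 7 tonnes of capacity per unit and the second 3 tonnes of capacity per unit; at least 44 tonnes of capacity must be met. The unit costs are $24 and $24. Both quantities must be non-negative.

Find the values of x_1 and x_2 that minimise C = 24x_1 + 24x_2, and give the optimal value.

x_1 = 15/2, x_2 = 21/2, minimum C = 432

Feasible corners and C = 24x_1 + 24x_2:
  (0, 48) → C = 1152
  (60, 0) → C = 1440
  (15/2, 21/2) → C = 432
The feasible region is unbounded (it extends along (0, 1), (1, 0)), but C strictly increases along every unbounded feasible direction, so there is no improving ray and the minimum is attained at a vertex.

The binding constraints are 5x_1 + x_2 = 48 and x_1 + 5x_2 = 60.
Solving simultaneously gives x_1 = 15/2, x_2 = 21/2.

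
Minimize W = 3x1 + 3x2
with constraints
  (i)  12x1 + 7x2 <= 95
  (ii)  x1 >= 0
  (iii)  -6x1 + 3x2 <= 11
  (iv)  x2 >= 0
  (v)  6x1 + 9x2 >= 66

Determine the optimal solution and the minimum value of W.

x1 = 11/8, x2 = 77/12, minimum W = 187/8

Extreme points and W = 3x1 + 3x2:
  (8/3, 9) → W = 35
  (131/22, 37/11) → W = 615/22
  (11/8, 77/12) → W = 187/8

The optimum lies where -6x1 + 3x2 = 11 and 6x1 + 9x2 = 66.
Solving simultaneously gives x1 = 11/8, x2 = 77/12.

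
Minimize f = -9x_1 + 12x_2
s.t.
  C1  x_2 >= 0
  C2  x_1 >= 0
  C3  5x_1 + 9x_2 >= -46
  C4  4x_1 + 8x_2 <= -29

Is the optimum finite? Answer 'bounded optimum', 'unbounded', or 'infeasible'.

The boundaries x_2 = 0 and x_1 = 0 meet at (0, 0), but that point violates 4x_1 + 8x_2 ≤ -29. Every candidate vertex is excluded by some other constraint, so the feasible region is empty.

infeasible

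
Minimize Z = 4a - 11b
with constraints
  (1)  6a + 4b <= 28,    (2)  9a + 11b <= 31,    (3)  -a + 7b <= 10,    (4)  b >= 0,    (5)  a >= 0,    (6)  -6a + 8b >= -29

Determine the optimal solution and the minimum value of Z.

Corner points and Z = 4a - 11b:
  (107/74, 121/74) → Z = -903/74
  (31/9, 0) → Z = 124/9
  (0, 10/7) → Z = -110/7
  (0, 0) → Z = 0

At the optimal vertex, -a + 7b = 10 and a = 0.
Solving simultaneously gives a = 0, b = 10/7.

a = 0, b = 10/7, minimum Z = -110/7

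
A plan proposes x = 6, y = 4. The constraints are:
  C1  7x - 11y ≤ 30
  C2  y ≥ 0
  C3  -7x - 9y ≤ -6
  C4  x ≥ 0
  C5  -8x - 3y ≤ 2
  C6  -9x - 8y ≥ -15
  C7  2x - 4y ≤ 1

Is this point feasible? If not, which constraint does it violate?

not feasible — violates C6

Constraint C6: -9x - 8y = -86, which is not ≥ -15. All other constraints are satisfied.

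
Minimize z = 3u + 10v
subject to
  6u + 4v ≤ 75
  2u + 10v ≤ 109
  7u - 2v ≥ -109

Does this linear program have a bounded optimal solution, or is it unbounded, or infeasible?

From the feasible point (157/26, 126/13), moving in the direction (4, -6) keeps every constraint satisfied while z decreases without bound.

unbounded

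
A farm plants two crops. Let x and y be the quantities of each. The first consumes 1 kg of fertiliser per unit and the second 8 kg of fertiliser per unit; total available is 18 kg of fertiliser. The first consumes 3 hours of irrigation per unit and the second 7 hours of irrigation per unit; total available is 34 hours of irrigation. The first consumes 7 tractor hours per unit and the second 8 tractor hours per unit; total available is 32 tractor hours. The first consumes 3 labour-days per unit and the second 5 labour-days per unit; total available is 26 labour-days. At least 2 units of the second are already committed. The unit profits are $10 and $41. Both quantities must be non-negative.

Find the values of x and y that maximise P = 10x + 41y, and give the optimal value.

x = 2, y = 2, maximum P = 102

Feasible corners and P = 10x + 41y:
  (0, 9/4) → P = 369/4
  (0, 2) → P = 82
  (2, 2) → P = 102

At the optimal vertex, x + 8y = 18 and y = 2.
Solving simultaneously gives x = 2, y = 2.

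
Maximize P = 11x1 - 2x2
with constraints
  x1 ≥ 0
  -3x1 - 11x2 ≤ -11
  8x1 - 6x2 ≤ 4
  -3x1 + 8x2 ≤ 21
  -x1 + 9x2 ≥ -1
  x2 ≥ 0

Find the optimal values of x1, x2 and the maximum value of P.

x1 = 79/23, x2 = 90/23, maximum P = 689/23

Feasible corners and P = 11x1 - 2x2:
  (0, 1) → P = -2
  (0, 21/8) → P = -21/4
  (55/53, 38/53) → P = 529/53
  (79/23, 90/23) → P = 689/23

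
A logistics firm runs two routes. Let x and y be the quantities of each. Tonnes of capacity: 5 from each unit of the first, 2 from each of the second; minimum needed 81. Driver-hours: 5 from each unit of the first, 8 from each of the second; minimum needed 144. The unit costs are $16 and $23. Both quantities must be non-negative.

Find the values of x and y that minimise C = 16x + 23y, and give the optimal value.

The feasible region is unbounded (it extends along (0, 1), (1, 0)), but C strictly increases along every unbounded feasible direction, so there is no improving ray and the minimum is attained at a vertex.

The binding constraints are 5x + 2y = 81 and 5x + 8y = 144.
Solving simultaneously gives x = 12, y = 21/2.

x = 12, y = 21/2, minimum C = 867/2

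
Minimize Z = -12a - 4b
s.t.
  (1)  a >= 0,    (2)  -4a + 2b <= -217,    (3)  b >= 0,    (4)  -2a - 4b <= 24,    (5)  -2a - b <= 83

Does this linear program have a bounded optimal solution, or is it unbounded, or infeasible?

From the feasible point (217/4, 0), moving in the direction (2, 4) keeps every constraint satisfied while Z decreases without bound.

unbounded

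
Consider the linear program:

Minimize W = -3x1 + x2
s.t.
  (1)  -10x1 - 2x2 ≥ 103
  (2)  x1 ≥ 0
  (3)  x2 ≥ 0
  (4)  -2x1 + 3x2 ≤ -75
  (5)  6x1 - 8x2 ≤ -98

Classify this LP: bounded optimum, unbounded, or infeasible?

infeasible

The boundaries -2x1 + 3x2 = -75 and 6x1 - 8x2 = -98 meet at (-447, -323), but that point violates x1 ≥ 0. Every candidate vertex is excluded by some other constraint, so the feasible region is empty.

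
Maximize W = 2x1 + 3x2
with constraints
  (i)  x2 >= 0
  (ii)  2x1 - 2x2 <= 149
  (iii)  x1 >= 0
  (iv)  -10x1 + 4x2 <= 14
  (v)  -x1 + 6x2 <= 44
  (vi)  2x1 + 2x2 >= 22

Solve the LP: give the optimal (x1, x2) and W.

Vertices and W = 2x1 + 3x2:
  (149/2, 0) → W = 149
  (11, 0) → W = 22
  (491/5, 237/10) → W = 535/2
  (22/7, 55/7) → W = 209/7

At the optimal vertex, 2x1 - 2x2 = 149 and -x1 + 6x2 = 44.
Solving simultaneously gives x1 = 491/5, x2 = 237/10.

x1 = 491/5, x2 = 237/10, maximum W = 535/2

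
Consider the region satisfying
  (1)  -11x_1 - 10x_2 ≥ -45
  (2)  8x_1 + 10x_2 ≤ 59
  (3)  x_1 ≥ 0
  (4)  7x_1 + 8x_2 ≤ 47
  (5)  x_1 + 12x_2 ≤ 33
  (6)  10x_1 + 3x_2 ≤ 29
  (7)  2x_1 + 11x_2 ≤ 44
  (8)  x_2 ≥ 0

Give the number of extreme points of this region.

Pairwise boundary intersections that survive every other constraint:
  (105/61, 159/61)
  (155/67, 131/67)
  (0, 11/4)
  (0, 0)
  (29/10, 0)

5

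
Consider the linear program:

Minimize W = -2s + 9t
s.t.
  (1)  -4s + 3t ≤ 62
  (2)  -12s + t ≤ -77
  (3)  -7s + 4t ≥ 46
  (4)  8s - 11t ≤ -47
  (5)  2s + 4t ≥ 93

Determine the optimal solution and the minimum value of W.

s = 354/41, t = 1091/41, minimum W = 9111/41

The optimum lies where -12s + t = -77 and -7s + 4t = 46.
Solving simultaneously gives s = 354/41, t = 1091/41.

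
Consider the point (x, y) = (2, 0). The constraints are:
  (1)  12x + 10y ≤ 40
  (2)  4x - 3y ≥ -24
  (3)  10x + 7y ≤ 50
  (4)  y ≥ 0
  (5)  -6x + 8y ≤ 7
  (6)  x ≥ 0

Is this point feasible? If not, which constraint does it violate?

(1): 24 ≤ 40 ✓
(2): 8 ≥ -24 ✓
(3): 20 ≤ 50 ✓
(4): 0 ≥ 0 ✓
(5): -12 ≤ 7 ✓
(6): 2 ≥ 0 ✓

feasible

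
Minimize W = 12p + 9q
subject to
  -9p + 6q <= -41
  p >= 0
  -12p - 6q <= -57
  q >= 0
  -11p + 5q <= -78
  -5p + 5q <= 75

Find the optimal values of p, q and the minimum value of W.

Corner points and W = 12p + 9q:
  (263/21, 251/21) → W = 1805/7
  (131/3, 176/3) → W = 1052
  (78/11, 0) → W = 936/11
The feasible region is unbounded (it extends along (1, 1), (1, 0)), but W strictly increases along every unbounded feasible direction, so there is no improving ray and the minimum is attained at a vertex.

The binding constraints are q = 0 and -11p + 5q = -78.
Solving simultaneously gives p = 78/11, q = 0.

p = 78/11, q = 0, minimum W = 936/11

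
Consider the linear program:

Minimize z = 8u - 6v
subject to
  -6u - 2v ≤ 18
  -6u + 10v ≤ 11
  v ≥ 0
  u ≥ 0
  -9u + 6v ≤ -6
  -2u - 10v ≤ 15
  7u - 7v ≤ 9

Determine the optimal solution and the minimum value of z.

u = 7/3, v = 5/2, minimum z = 11/3

Feasible corners and z = 8u - 6v:
  (7/3, 5/2) → z = 11/3
  (167/28, 131/28) → z = 275/14
  (2/3, 0) → z = 16/3
  (9/7, 0) → z = 72/7

The optimum lies where -6u + 10v = 11 and -9u + 6v = -6.
Solving simultaneously gives u = 7/3, v = 5/2.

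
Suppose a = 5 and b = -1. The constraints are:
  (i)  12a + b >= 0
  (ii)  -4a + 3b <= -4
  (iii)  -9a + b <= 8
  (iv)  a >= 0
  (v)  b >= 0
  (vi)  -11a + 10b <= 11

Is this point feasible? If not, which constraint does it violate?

not feasible — violates (v)

Constraint (v): b = -1, which is not ≥ 0. All other constraints are satisfied.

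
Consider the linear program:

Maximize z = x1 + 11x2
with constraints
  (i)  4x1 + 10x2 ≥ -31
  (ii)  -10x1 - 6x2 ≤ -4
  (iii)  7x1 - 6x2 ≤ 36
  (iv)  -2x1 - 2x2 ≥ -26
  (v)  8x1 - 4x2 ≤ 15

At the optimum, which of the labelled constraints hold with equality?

(ii) and (iv)

Vertices and z = x1 + 11x2:
  (-37/2, 63/2) → z = 328
  (53/44, -59/44) → z = -149/11
  (67/12, 89/12) → z = 523/6

The maximum is at (-37/2, 63/2). Substituting into each constraint, equality holds for (ii) and (iv); the remaining constraints have slack.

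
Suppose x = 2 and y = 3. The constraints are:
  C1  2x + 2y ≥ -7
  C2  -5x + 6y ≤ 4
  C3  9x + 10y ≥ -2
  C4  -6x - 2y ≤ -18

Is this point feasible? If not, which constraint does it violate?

Constraint C2: -5x + 6y = 8, which is not ≤ 4. All other constraints are satisfied.

not feasible — violates C2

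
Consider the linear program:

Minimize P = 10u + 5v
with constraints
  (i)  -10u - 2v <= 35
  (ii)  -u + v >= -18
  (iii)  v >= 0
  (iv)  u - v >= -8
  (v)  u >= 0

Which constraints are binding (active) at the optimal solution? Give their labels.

Feasible corners and P = 10u + 5v:
  (18, 0) → P = 180
  (0, 0) → P = 0
  (0, 8) → P = 40
The feasible region is unbounded (it extends along (1, 1)), but P strictly increases along every unbounded feasible direction, so there is no improving ray and the minimum is attained at a vertex.

The minimum is at (0, 0). Substituting into each constraint, equality holds for (iii) and (v); the remaining constraints have slack.

(iii) and (v)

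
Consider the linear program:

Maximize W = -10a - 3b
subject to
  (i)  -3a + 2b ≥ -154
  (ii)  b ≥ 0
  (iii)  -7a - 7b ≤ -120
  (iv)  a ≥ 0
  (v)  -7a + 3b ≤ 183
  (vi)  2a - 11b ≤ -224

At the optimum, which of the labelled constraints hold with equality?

Corner points and W = -10a - 3b:
  (2142/29, 980/29) → W = -840
  (0, 61) → W = -183
  (0, 224/11) → W = -672/11
The feasible region is unbounded (it extends along (3, 7), (2, 3)), but W strictly decreases along every unbounded feasible direction, so there is no improving ray and the maximum is attained at a vertex.

The maximum is at (0, 224/11). Substituting into each constraint, equality holds for (iv) and (vi); the remaining constraints have slack.

(iv) and (vi)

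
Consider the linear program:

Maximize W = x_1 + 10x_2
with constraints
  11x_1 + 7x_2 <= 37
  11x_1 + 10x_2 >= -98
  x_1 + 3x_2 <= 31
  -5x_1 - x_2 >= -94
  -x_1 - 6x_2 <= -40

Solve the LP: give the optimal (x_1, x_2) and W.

x_1 = -604/23, x_2 = 439/23, maximum W = 3786/23

Corner points and W = x_1 + 10x_2:
  (-53/13, 152/13) → W = 1467/13
  (-58/59, 403/59) → W = 3972/59
  (-604/23, 439/23) → W = 3786/23
  (-247/14, 269/28) → W = 549/7

The optimum lies where 11x_1 + 10x_2 = -98 and x_1 + 3x_2 = 31.
Solving simultaneously gives x_1 = -604/23, x_2 = 439/23.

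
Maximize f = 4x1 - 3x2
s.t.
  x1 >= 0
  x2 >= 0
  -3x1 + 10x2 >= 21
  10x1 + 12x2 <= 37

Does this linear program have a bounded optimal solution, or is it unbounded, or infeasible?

Corner points and f = 4x1 - 3x2:
  (0, 21/10) → f = -63/10
  (0, 37/12) → f = -37/4
  (59/68, 321/136) → f = -491/136
The feasible region has finitely many vertices and no improving ray; the maximum is -491/136 at (59/68, 321/136).

bounded optimum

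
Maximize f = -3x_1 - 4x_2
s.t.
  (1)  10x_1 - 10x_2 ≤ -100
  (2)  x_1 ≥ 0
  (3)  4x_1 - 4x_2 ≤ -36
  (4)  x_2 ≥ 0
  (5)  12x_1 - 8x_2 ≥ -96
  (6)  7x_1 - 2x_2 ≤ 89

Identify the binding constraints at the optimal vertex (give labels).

(1) and (2)

Extreme points and f = -3x_1 - 4x_2:
  (0, 10) → f = -40
  (109/5, 159/5) → f = -963/5
  (0, 12) → f = -48
  (113/4, 435/8) → f = -1209/4

The maximum is at (0, 10). Substituting into each constraint, equality holds for (1) and (2); the remaining constraints have slack.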